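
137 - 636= - 499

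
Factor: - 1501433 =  - 1163^1 * 1291^1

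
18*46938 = 844884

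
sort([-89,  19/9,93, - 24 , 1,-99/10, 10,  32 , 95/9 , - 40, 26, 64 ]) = [ - 89,- 40, - 24, - 99/10, 1, 19/9, 10,95/9,26,32, 64, 93] 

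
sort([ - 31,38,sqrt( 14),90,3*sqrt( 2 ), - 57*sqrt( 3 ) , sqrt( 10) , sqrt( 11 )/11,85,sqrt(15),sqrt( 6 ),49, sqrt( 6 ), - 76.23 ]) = [ - 57*sqrt( 3), - 76.23,-31,sqrt( 11 )/11,  sqrt(6), sqrt( 6 ),sqrt( 10), sqrt(14),sqrt(15),3 *sqrt( 2 ),38,49,85,90 ] 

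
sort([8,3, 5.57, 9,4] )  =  [ 3,4,5.57, 8,9]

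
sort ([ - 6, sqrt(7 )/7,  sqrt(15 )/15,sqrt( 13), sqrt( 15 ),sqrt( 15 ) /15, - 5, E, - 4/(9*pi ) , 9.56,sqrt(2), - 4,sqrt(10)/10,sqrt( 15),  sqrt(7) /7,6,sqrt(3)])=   [ - 6 , - 5, - 4, - 4/( 9*pi), sqrt(15 ) /15,sqrt(15)/15, sqrt( 10 ) /10, sqrt( 7 )/7,sqrt( 7)/7,sqrt(2),  sqrt( 3 ), E,sqrt(13 ), sqrt(15),sqrt( 15),6,9.56]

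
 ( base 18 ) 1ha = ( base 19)1ED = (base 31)kk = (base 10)640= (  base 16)280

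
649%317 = 15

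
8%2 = 0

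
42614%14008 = 590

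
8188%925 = 788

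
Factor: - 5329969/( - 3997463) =1049^1* 5081^1*3997463^(-1) 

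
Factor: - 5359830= - 2^1*3^1  *  5^1*7^1*25523^1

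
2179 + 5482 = 7661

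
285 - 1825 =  - 1540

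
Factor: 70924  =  2^2*7^1 * 17^1*149^1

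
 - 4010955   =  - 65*61707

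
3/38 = 3/38 = 0.08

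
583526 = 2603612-2020086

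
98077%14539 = 10843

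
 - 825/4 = -825/4 = - 206.25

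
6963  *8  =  55704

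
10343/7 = 10343/7  =  1477.57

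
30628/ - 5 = -6126  +  2/5 = - 6125.60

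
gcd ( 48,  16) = 16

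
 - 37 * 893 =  - 33041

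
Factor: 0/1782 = 0 = 0^1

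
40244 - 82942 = - 42698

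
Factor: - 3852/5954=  - 1926/2977 = -2^1 * 3^2*13^ ( - 1)*107^1 * 229^( - 1)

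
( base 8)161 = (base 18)65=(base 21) 58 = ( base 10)113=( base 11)a3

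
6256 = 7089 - 833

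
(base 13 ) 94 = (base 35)3g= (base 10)121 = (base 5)441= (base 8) 171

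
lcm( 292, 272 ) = 19856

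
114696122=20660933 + 94035189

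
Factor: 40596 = 2^2*3^1*17^1 * 199^1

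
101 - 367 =-266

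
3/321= 1/107= 0.01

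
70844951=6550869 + 64294082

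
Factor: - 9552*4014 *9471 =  - 363134505888 = -  2^5*3^4 * 7^1 * 11^1*41^1 * 199^1 * 223^1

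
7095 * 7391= 52439145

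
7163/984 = 7163/984 = 7.28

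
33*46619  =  1538427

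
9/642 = 3/214  =  0.01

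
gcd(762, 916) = 2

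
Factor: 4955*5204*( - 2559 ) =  - 2^2*3^1*5^1*853^1*991^1*1301^1 = - 65985913380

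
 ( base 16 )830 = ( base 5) 31341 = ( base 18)688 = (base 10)2096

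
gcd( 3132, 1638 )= 18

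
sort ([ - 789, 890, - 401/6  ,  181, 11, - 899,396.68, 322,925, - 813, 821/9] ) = [  -  899, - 813, - 789,  -  401/6,11,821/9, 181,322, 396.68,  890, 925 ] 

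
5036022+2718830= 7754852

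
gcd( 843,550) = 1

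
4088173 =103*39691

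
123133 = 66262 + 56871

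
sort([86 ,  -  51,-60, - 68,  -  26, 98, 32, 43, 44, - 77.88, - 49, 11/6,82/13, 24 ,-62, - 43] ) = [ - 77.88, - 68, - 62, - 60,-51,-49 , - 43,-26, 11/6,82/13, 24, 32, 43,  44 , 86, 98]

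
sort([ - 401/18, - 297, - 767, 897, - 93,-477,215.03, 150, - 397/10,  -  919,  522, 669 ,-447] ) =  [ - 919, - 767,-477, - 447, - 297, - 93,-397/10, - 401/18, 150,215.03, 522,669,897 ]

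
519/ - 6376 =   -  519/6376 = - 0.08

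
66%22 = 0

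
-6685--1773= -4912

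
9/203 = 9/203 = 0.04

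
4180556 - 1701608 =2478948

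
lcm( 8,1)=8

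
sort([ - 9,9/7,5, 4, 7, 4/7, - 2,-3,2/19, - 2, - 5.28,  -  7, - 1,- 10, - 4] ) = [ - 10, - 9, - 7, -5.28, - 4, - 3,-2, - 2, - 1,2/19, 4/7, 9/7,4,5, 7 ]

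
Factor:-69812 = -2^2*31^1*563^1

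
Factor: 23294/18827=2^1 * 19^1 * 67^( - 1)*281^( - 1)*613^1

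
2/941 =2/941 = 0.00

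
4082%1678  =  726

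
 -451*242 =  - 109142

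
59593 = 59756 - 163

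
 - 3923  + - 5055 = -8978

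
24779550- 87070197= - 62290647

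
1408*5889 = 8291712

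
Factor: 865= 5^1*173^1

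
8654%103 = 2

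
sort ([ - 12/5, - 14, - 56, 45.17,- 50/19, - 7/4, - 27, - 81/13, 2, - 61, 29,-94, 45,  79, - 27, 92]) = [-94,-61 , -56, - 27,-27, - 14, - 81/13, - 50/19, - 12/5,-7/4, 2 , 29,45, 45.17,79, 92 ]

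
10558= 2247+8311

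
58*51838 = 3006604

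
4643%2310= 23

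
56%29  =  27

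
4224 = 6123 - 1899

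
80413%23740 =9193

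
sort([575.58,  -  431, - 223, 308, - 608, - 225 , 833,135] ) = [  -  608, - 431, - 225 , - 223, 135,308,  575.58,833]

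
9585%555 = 150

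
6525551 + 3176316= 9701867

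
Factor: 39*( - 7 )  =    -  3^1*7^1*13^1 = - 273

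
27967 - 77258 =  -49291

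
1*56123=56123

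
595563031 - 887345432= -291782401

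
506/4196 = 253/2098 = 0.12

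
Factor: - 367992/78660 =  - 2^1* 5^( - 1 ) * 23^( - 1)*269^1=- 538/115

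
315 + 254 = 569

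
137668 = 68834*2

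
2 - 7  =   - 5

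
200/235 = 40/47 = 0.85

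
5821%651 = 613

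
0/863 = 0 = 0.00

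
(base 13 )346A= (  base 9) 11072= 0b1110010111011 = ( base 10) 7355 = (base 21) GE5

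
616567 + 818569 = 1435136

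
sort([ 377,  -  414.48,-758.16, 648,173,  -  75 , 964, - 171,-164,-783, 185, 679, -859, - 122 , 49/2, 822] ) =[ - 859,-783 ,-758.16,-414.48, - 171, - 164, - 122, - 75,  49/2 , 173,185, 377,648, 679,822, 964] 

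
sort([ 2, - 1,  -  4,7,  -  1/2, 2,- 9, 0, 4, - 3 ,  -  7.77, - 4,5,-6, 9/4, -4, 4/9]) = [-9,-7.77,-6,  -  4,-4,  -  4,  -  3,  -  1,  -  1/2, 0,4/9,2,2,9/4,4,  5,7]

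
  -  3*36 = - 108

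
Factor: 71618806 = 2^1*7^1*29^1*176401^1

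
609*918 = 559062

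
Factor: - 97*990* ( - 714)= 68565420 = 2^2 * 3^3*5^1*7^1*11^1 * 17^1*97^1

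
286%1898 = 286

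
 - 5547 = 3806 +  - 9353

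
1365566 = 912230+453336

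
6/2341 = 6/2341= 0.00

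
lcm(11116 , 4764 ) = 33348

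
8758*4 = 35032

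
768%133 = 103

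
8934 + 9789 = 18723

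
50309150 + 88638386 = 138947536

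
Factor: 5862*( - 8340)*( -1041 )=2^3*3^3* 5^1*139^1  *  347^1*977^1=50893532280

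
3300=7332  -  4032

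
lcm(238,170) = 1190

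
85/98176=85/98176 = 0.00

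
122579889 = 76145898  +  46433991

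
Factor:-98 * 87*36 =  - 306936  =  - 2^3 * 3^3*7^2*29^1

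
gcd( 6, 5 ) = 1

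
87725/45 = 1949 + 4/9 =1949.44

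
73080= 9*8120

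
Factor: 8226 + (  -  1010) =7216 = 2^4 * 11^1 * 41^1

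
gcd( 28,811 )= 1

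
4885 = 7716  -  2831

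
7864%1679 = 1148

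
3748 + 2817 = 6565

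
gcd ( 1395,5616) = 9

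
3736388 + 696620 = 4433008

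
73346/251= 73346/251 = 292.22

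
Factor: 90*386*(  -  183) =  - 2^2*3^3* 5^1 * 61^1*193^1  =  - 6357420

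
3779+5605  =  9384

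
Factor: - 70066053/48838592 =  - 2^( - 6)*  3^4*11^(-1)*19^1*53^1 * 173^( - 1)*401^(-1)*859^1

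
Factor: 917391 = 3^1*59^1 * 71^1 *73^1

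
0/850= 0 = 0.00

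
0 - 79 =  - 79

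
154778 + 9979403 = 10134181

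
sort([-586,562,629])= [ - 586,562,629]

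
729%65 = 14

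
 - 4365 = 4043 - 8408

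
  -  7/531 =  - 1 + 524/531 = - 0.01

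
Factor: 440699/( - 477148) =-2^( - 2)*157^1*401^1*17041^( - 1) = - 62957/68164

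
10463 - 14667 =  - 4204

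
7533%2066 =1335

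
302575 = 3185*95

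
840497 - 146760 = 693737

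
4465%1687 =1091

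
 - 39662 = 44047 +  - 83709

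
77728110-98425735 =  - 20697625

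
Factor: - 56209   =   - 56209^1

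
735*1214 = 892290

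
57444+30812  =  88256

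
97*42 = 4074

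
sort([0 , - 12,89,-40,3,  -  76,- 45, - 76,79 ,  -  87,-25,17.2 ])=[-87, - 76, - 76,-45, - 40,-25,- 12, 0, 3,17.2,79, 89]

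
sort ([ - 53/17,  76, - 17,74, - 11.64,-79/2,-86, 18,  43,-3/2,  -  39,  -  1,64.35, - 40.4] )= [- 86,-40.4, - 79/2, - 39, - 17, - 11.64, - 53/17,-3/2, - 1,18,43, 64.35, 74 , 76 ] 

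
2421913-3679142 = -1257229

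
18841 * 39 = 734799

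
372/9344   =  93/2336 = 0.04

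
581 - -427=1008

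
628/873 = 628/873=0.72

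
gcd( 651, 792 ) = 3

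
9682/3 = 9682/3 = 3227.33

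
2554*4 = 10216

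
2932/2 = 1466  =  1466.00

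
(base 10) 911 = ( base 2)1110001111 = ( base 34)QR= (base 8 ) 1617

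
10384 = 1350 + 9034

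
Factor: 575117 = 223^1*2579^1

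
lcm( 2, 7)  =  14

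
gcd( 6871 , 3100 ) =1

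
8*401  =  3208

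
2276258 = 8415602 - 6139344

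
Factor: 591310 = 2^1*5^1*29^1*2039^1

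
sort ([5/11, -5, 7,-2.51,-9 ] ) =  [- 9, - 5, -2.51, 5/11, 7 ]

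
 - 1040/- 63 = 16 +32/63 = 16.51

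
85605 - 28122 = 57483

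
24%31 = 24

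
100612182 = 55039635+45572547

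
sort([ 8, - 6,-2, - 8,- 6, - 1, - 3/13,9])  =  [ - 8, - 6,-6,  -  2, - 1, - 3/13, 8,  9]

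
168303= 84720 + 83583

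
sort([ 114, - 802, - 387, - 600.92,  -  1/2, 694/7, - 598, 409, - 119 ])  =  [ - 802, - 600.92, - 598 ,  -  387, - 119, - 1/2, 694/7, 114, 409] 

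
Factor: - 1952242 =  - 2^1 *359^1*2719^1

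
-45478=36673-82151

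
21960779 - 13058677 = 8902102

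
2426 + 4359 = 6785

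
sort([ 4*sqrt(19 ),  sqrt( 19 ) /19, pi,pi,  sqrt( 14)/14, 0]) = [ 0  ,  sqrt( 19)/19,sqrt(14) /14,  pi, pi,  4*sqrt( 19 ) ] 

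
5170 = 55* 94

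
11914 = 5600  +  6314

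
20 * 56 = 1120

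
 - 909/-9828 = 101/1092 = 0.09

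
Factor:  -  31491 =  - 3^2*3499^1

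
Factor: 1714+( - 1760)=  - 2^1*23^1  =  - 46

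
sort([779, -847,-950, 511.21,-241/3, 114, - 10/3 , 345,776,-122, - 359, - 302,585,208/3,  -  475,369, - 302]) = [ - 950, - 847,  -  475, - 359, - 302, - 302 , - 122,-241/3, - 10/3, 208/3,114, 345, 369, 511.21, 585,776,779]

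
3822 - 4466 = - 644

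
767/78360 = 767/78360 = 0.01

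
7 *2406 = 16842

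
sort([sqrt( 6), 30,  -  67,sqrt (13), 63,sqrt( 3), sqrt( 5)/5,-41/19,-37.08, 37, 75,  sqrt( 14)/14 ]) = [ - 67, - 37.08, - 41/19,sqrt(14)/14,sqrt( 5)/5, sqrt( 3 ), sqrt (6),sqrt(13),30,37, 63,75 ] 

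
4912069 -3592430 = 1319639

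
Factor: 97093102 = 2^1 * 29^1 * 821^1*2039^1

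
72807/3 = 24269  =  24269.00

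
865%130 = 85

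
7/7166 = 7/7166 = 0.00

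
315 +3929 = 4244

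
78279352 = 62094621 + 16184731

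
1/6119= 1/6119=0.00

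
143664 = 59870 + 83794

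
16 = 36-20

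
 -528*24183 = - 12768624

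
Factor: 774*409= 316566 = 2^1*3^2*43^1*409^1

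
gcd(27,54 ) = 27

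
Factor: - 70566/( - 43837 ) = 2^1*3^1*19^1*59^( - 1)*619^1*743^ ( - 1)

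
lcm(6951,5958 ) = 41706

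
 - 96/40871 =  - 1 + 40775/40871 = - 0.00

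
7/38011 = 7/38011 = 0.00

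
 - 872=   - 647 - 225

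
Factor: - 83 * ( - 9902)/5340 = 2^ ( - 1)* 3^( - 1)*5^( - 1)*83^1*89^( - 1)*4951^1 = 410933/2670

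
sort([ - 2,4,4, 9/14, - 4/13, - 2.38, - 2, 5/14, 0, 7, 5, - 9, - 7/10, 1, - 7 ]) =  [ - 9, - 7, - 2.38, - 2, - 2, - 7/10,  -  4/13, 0, 5/14, 9/14, 1, 4,  4,5, 7]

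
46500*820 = 38130000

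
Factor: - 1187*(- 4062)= 4821594 = 2^1*3^1*677^1*1187^1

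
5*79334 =396670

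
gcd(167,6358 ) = 1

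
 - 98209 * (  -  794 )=77977946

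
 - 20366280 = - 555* 36696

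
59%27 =5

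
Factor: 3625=5^3*29^1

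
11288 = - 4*( - 2822)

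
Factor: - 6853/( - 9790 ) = 7/10 = 2^( - 1 )*  5^(-1)*7^1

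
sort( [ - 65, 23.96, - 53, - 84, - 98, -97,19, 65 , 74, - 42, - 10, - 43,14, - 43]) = [- 98, - 97, - 84,-65, - 53,- 43, - 43, - 42, - 10,  14,  19,23.96 , 65, 74]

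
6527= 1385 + 5142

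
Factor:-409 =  - 409^1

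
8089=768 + 7321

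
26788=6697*4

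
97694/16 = 6105 + 7/8  =  6105.88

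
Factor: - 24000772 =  - 2^2*131^1*163^1  *  281^1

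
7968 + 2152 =10120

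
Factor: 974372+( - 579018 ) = 395354 =2^1*197677^1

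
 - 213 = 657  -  870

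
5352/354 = 15 + 7/59 = 15.12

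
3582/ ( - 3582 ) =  - 1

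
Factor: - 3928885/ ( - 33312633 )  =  3^( - 1 )*5^1*785777^1*11104211^(-1) 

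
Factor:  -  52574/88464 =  - 2^ (-3)*3^(  -  1 )*19^( - 1)*271^1=   -271/456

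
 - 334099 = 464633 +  - 798732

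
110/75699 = 110/75699 = 0.00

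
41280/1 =41280  =  41280.00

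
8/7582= 4/3791  =  0.00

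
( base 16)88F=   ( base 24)3J7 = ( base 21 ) 4k7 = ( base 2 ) 100010001111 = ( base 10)2191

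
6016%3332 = 2684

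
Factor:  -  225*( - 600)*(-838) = - 2^4*3^3*5^4*419^1 = - 113130000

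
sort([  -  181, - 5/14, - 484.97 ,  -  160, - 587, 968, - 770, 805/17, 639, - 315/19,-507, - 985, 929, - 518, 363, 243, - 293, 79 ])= [ - 985,-770, - 587, - 518, - 507 , - 484.97, - 293, - 181, - 160, - 315/19, - 5/14, 805/17,79, 243, 363, 639,  929,968] 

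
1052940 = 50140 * 21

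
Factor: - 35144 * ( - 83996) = 2951955424 =2^5*11^1*23^2*83^1* 191^1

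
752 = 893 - 141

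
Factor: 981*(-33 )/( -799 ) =32373/799 = 3^3*11^1*17^( - 1 ) * 47^( - 1 )*109^1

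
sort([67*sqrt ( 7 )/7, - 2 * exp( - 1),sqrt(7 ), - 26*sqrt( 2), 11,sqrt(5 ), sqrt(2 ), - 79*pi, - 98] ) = [ - 79* pi, -98 ,-26 * sqrt(2), - 2*exp( - 1) , sqrt(2 ) , sqrt( 5),sqrt(7 ), 11,  67*sqrt ( 7 )/7]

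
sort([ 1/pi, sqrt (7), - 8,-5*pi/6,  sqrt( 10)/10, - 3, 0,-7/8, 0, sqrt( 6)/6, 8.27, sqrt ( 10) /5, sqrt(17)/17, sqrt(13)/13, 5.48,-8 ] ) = [ - 8, - 8, - 3,-5*pi/6, - 7/8, 0,  0, sqrt ( 17)/17,sqrt ( 13)/13, sqrt( 10 ) /10, 1/pi, sqrt(6)/6,  sqrt(10)/5, sqrt( 7),5.48,8.27]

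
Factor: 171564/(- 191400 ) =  - 493/550 = -2^(-1 )*5^( - 2 )*11^ ( - 1 )*17^1*29^1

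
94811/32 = 2962 + 27/32 = 2962.84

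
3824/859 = 4 + 388/859 =4.45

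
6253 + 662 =6915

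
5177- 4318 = 859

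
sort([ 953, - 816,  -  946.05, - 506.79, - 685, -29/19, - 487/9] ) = [ - 946.05, - 816, - 685, - 506.79 , - 487/9, - 29/19,953 ] 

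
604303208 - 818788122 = -214484914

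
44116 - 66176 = -22060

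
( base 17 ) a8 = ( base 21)8A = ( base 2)10110010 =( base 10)178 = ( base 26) 6m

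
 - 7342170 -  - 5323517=  -  2018653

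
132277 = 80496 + 51781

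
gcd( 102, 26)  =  2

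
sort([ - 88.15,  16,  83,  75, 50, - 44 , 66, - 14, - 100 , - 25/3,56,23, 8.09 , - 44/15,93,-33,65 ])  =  [  -  100, - 88.15, - 44, - 33,-14 , - 25/3, - 44/15,8.09,16,23, 50,56, 65, 66,75,83 , 93]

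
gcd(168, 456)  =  24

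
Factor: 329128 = 2^3*41141^1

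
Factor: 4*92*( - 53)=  - 19504= -2^4*23^1* 53^1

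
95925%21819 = 8649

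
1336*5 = 6680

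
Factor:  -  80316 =-2^2*3^2*23^1*97^1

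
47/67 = 47/67=0.70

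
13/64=13/64 = 0.20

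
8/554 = 4/277 =0.01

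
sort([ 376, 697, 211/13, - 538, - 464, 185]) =[ - 538, - 464, 211/13 , 185, 376,697 ]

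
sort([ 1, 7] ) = [ 1, 7 ]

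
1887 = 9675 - 7788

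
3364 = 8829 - 5465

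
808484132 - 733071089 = 75413043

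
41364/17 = 41364/17 = 2433.18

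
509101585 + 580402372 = 1089503957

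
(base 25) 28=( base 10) 58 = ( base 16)3A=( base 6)134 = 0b111010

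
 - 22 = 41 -63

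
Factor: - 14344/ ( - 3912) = 3^( - 1)*11^1 = 11/3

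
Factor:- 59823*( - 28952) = 2^3*3^2*7^1 * 11^1*17^2 * 23^1*  47^1 = 1731995496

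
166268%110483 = 55785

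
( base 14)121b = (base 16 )C59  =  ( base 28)40p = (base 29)3m0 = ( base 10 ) 3161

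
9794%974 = 54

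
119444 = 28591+90853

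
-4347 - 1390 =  - 5737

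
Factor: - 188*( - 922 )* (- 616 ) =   -  2^6 * 7^1*11^1*47^1*461^1 = - 106774976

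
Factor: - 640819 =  - 241^1*2659^1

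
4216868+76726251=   80943119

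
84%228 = 84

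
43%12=7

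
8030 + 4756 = 12786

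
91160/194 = 469+87/97 = 469.90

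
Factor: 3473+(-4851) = - 2^1*13^1*53^1 = -1378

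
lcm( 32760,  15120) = 196560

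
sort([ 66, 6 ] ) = [ 6,66]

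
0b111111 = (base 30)23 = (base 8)77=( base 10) 63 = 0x3f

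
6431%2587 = 1257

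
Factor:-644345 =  - 5^1*13^1*23^1 * 431^1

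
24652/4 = 6163 = 6163.00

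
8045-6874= 1171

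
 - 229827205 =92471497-322298702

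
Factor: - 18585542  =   - 2^1 * 9292771^1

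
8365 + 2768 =11133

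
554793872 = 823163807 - 268369935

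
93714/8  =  46857/4 =11714.25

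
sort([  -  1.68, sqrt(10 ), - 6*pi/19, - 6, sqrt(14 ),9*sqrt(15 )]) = [-6, - 1.68, - 6*pi/19, sqrt(10),sqrt(14), 9 * sqrt(15)]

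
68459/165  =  68459/165=414.90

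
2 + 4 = 6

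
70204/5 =70204/5 = 14040.80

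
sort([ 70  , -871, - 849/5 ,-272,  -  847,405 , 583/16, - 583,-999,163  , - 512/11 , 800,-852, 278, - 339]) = [-999 , - 871,-852, - 847, - 583, - 339,  -  272, - 849/5, - 512/11 , 583/16, 70, 163,  278,  405, 800] 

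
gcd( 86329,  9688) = 1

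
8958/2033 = 8958/2033 = 4.41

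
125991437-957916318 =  - 831924881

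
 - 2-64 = -66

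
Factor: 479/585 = 3^( -2)*5^( - 1 ) * 13^(-1 ) *479^1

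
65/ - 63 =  - 65/63= -1.03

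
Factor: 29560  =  2^3*5^1*739^1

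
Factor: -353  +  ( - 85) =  - 2^1 *3^1*73^1 = - 438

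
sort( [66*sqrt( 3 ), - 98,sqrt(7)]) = [-98, sqrt( 7),66*sqrt(  3 ) ] 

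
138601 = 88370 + 50231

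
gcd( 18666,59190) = 6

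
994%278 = 160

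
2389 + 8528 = 10917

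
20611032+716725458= 737336490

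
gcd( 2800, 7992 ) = 8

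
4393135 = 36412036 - 32018901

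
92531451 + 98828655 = 191360106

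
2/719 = 2/719 = 0.00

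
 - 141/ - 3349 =141/3349= 0.04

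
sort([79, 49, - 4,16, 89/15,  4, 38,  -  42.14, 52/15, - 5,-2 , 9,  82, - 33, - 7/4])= [  -  42.14, - 33, - 5, - 4, - 2, - 7/4,  52/15, 4,  89/15,9, 16, 38, 49,79,82 ] 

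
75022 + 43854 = 118876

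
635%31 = 15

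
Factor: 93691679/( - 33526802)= - 2^( - 1)*19^1*193^(-1)*86857^ ( -1)*4931141^1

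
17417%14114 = 3303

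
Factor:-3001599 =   -  3^2*359^1*929^1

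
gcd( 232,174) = 58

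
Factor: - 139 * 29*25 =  - 100775 = -  5^2 * 29^1*139^1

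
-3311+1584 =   -  1727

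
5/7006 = 5/7006 = 0.00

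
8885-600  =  8285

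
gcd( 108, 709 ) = 1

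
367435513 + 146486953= 513922466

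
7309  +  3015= 10324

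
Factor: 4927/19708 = 1/4 = 2^( - 2 )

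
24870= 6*4145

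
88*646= 56848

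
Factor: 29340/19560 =3/2 = 2^(- 1)*3^1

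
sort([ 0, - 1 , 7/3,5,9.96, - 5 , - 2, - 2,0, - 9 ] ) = [ - 9, - 5, - 2 , - 2, - 1, 0 , 0,7/3, 5 , 9.96] 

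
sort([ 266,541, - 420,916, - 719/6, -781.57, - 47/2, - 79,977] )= [ - 781.57, - 420, - 719/6,  -  79, - 47/2,266, 541,916, 977 ]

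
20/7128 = 5/1782=0.00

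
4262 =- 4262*( - 1)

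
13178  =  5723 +7455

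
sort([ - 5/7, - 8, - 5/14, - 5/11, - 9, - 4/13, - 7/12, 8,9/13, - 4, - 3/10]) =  [ - 9,-8, - 4,- 5/7, -7/12, - 5/11, - 5/14, - 4/13, - 3/10, 9/13, 8 ]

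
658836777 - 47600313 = 611236464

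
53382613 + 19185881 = 72568494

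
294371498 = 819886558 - 525515060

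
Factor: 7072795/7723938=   2^( -1)*3^(  -  1 ) * 5^1*47^1* 30097^1*1287323^( - 1 ) 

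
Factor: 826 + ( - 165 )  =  661^1 = 661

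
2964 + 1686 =4650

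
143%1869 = 143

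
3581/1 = 3581 = 3581.00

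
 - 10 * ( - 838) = 8380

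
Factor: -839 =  - 839^1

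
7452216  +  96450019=103902235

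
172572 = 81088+91484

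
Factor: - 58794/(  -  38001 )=2^1*41^1*53^ (-1)  =  82/53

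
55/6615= 11/1323 = 0.01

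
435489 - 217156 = 218333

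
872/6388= 218/1597 = 0.14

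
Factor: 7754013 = 3^2* 23^1*47^1 * 797^1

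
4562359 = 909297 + 3653062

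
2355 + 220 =2575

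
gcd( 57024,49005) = 891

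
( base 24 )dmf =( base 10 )8031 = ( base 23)F44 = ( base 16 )1F5F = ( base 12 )4793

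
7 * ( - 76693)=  -536851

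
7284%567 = 480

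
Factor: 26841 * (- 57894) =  - 2^1*3^2*23^1*389^1*9649^1=- 1553932854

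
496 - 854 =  - 358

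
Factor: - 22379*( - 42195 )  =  3^1*5^1*7^1*23^1*29^1 *97^1*139^1 = 944281905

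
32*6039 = 193248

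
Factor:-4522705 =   -  5^1 *11^1*82231^1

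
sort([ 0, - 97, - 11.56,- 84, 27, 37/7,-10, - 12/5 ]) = [ - 97, - 84,-11.56, - 10,-12/5,0,37/7, 27 ]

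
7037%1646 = 453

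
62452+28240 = 90692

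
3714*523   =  1942422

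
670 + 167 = 837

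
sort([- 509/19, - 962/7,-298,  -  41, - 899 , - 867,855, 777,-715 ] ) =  [ - 899, - 867, - 715, - 298, - 962/7, - 41 , - 509/19, 777, 855]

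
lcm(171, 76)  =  684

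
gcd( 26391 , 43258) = 1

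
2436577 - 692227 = 1744350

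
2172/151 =14+58/151 =14.38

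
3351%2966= 385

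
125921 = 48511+77410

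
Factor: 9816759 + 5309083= 15125842 = 2^1*7562921^1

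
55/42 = 55/42  =  1.31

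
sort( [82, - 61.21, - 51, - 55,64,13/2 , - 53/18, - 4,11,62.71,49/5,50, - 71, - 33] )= [ - 71 , - 61.21, - 55, - 51,-33, - 4, - 53/18,13/2,49/5, 11, 50, 62.71, 64,  82] 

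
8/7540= 2/1885 = 0.00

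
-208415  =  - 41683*5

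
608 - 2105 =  - 1497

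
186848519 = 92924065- - 93924454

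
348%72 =60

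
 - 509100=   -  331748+  -  177352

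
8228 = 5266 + 2962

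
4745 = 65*73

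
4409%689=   275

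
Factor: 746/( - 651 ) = -2^1*3^( - 1)*7^( - 1)*31^ (-1) * 373^1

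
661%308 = 45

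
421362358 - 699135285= -277772927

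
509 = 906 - 397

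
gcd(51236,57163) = 1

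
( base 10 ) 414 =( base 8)636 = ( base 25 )GE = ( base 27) f9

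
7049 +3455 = 10504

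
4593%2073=447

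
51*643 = 32793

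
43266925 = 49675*871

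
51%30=21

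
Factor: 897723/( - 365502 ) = -2^( - 1)*3^3*11083^1*60917^( - 1 ) = -  299241/121834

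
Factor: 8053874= 2^1* 4026937^1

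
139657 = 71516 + 68141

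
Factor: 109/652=2^(-2 )*109^1*163^( - 1)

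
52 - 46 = 6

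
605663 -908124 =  -302461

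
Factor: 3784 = 2^3* 11^1*43^1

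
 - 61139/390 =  - 4703/30= -156.77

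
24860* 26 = 646360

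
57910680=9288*6235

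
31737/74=31737/74 = 428.88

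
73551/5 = 14710  +  1/5 = 14710.20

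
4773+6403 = 11176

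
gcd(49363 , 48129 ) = 1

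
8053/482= 8053/482 = 16.71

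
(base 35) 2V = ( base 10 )101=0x65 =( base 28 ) 3H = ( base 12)85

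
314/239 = 314/239 = 1.31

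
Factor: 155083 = 155083^1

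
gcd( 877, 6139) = 877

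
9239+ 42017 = 51256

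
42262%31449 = 10813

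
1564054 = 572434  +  991620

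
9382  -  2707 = 6675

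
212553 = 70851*3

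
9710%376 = 310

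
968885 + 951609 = 1920494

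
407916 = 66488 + 341428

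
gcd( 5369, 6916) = 91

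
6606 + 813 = 7419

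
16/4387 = 16/4387  =  0.00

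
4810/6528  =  2405/3264 = 0.74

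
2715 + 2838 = 5553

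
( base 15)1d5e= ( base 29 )7h9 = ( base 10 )6389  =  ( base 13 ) 2ba6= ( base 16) 18f5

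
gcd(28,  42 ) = 14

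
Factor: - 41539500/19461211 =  - 2^2*3^3*5^3*  7^( - 1)* 11^( - 1)*17^1*31^( -2) * 181^1*263^( - 1)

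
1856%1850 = 6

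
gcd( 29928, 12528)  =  696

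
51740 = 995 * 52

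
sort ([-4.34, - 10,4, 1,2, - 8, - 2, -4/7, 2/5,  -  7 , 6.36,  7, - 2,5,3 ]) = [  -  10, - 8, - 7,  -  4.34,-2,-2, - 4/7,2/5,1, 2,  3, 4,  5, 6.36, 7]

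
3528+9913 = 13441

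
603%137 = 55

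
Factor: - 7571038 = - 2^1*449^1*8431^1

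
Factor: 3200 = 2^7*5^2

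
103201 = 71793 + 31408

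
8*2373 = 18984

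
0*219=0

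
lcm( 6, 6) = 6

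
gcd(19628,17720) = 4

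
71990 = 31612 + 40378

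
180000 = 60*3000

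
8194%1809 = 958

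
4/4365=4/4365 = 0.00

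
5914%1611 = 1081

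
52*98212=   5107024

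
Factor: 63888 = 2^4*3^1*11^3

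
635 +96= 731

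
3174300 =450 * 7054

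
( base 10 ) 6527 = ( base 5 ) 202102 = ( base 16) 197f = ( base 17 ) 159g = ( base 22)DAF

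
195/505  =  39/101 = 0.39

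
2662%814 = 220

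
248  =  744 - 496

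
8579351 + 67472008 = 76051359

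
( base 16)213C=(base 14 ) 315a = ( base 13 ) 3b46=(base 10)8508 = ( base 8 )20474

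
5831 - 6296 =-465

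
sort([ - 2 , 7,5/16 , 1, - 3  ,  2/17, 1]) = [ - 3, - 2,2/17,5/16, 1,1,7] 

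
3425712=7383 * 464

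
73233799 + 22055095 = 95288894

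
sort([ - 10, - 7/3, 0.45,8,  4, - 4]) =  [ - 10, - 4, - 7/3,0.45,  4,8 ] 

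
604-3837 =-3233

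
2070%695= 680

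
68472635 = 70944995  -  2472360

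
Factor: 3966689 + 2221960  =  6188649 = 3^1*2062883^1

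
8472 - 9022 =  - 550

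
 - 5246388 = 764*( - 6867 ) 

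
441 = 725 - 284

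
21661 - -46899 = 68560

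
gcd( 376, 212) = 4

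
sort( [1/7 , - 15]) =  [- 15,1/7]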